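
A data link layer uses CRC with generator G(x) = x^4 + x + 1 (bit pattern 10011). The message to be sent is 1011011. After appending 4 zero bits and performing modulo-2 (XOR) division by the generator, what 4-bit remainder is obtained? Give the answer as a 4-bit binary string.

1100

Append 4 zeros: 10110110000. Divide by 10011 (XOR where the leading bit is 1):
  pos 0: 10110 XOR 10011 = 00101
  pos 2: 10111 XOR 10011 = 00100
  pos 4: 10000 XOR 10011 = 00011
Remainder (last 4 bits) = 1100. This is the CRC / FCS.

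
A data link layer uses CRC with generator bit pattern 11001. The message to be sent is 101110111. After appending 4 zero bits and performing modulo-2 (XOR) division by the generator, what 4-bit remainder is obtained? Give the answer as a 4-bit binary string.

1111

Append 4 zeros: 1011101110000. Divide by 11001 (XOR where the leading bit is 1):
  pos 0: 10111 XOR 11001 = 01110
  pos 1: 11100 XOR 11001 = 00101
  pos 3: 10111 XOR 11001 = 01110
  pos 4: 11101 XOR 11001 = 00100
  pos 6: 10000 XOR 11001 = 01001
  pos 7: 10010 XOR 11001 = 01011
  pos 8: 10110 XOR 11001 = 01111
Remainder (last 4 bits) = 1111. This is the CRC / FCS.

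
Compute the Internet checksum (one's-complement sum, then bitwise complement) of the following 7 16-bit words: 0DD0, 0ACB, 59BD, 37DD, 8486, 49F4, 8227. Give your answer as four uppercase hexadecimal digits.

0528

One's-complement addition (fold any carry out of bit 15 back into bit 0):
  0x0DD0 + 0x0ACB = 0x0189B
  0x189B + 0x59BD = 0x07258
  0x7258 + 0x37DD = 0x0AA35
  0xAA35 + 0x8486 = 0x12EBB → wrap carry → 0x2EBC
  0x2EBC + 0x49F4 = 0x078B0
  0x78B0 + 0x8227 = 0x0FAD7
One's-complement sum = 0xFAD7.
Checksum = ~0xFAD7 & 0xFFFF = 0x0528.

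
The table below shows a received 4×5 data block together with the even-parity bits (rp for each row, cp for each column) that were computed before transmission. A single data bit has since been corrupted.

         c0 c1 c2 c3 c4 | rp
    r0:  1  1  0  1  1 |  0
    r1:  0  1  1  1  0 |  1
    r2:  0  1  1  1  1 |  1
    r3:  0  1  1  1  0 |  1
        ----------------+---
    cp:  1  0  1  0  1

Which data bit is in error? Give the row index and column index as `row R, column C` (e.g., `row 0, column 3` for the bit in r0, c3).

Recompute each row's even parity and compare to rp:
  r0: data parity 0, sent rp 0 → ok
  r1: data parity 1, sent rp 1 → ok
  r2: data parity 0, sent rp 1 → mismatch
  r3: data parity 1, sent rp 1 → ok
Recompute each column's even parity and compare to cp:
  c0: data parity 1, sent cp 1 → ok
  c1: data parity 0, sent cp 0 → ok
  c2: data parity 1, sent cp 1 → ok
  c3: data parity 0, sent cp 0 → ok
  c4: data parity 0, sent cp 1 → mismatch
Exactly one row (r2) and one column (c4) fail → the flipped bit is at their intersection.

row 2, column 4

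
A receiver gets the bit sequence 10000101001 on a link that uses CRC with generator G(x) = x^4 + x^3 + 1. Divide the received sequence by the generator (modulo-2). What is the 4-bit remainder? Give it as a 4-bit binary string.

1000

Modulo-2 division of 10000101001 by 11001:
  pos 0: 10000 XOR 11001 = 01001
  pos 1: 10011 XOR 11001 = 01010
  pos 2: 10100 XOR 11001 = 01101
  pos 3: 11011 XOR 11001 = 00010
  pos 6: 10001 XOR 11001 = 01000
Remainder = 1000 (nonzero — an error is detected).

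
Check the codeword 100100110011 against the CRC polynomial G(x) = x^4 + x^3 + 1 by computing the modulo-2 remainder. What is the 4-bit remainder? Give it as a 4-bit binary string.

Modulo-2 division of 100100110011 by 11001:
  pos 0: 10010 XOR 11001 = 01011
  pos 1: 10110 XOR 11001 = 01111
  pos 2: 11111 XOR 11001 = 00110
  pos 4: 11010 XOR 11001 = 00011
  pos 7: 11011 XOR 11001 = 00010
Remainder = 0010 (nonzero — an error is detected).

0010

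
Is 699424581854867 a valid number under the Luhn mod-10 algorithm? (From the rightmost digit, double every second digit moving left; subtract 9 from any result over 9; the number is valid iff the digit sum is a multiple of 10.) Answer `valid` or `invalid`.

invalid

From the right, keep odd positions and double even positions (subtract 9 from any doubled value over 9):
  doubled (positions 2,4,...): 3 8 7 7 8 8 9 → sum 50
  kept (positions 1,3,...): 7 8 5 1 5 2 9 6 → sum 43
Total = 93.
93 mod 10 = 3, so the number is invalid.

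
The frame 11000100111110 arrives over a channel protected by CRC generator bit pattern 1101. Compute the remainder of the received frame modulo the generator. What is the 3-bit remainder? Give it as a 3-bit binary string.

000

Modulo-2 division of 11000100111110 by 1101:
  pos 0: 1100 XOR 1101 = 0001
  pos 3: 1010 XOR 1101 = 0111
  pos 4: 1110 XOR 1101 = 0011
  pos 6: 1111 XOR 1101 = 0010
  pos 8: 1011 XOR 1101 = 0110
  pos 9: 1101 XOR 1101 = 0000
Remainder = 000 (zero — the frame passes the CRC check).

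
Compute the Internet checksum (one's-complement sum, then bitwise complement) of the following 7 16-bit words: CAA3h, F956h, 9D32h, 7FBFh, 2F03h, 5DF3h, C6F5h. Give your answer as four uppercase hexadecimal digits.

One's-complement addition (fold any carry out of bit 15 back into bit 0):
  0xCAA3 + 0xF956 = 0x1C3F9 → wrap carry → 0xC3FA
  0xC3FA + 0x9D32 = 0x1612C → wrap carry → 0x612D
  0x612D + 0x7FBF = 0x0E0EC
  0xE0EC + 0x2F03 = 0x10FEF → wrap carry → 0x0FF0
  0x0FF0 + 0x5DF3 = 0x06DE3
  0x6DE3 + 0xC6F5 = 0x134D8 → wrap carry → 0x34D9
One's-complement sum = 0x34D9.
Checksum = ~0x34D9 & 0xFFFF = 0xCB26.

CB26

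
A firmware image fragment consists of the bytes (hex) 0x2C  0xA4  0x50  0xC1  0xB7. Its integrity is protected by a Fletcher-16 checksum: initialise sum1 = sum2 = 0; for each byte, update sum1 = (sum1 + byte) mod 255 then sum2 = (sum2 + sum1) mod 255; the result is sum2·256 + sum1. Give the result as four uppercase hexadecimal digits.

9B9A

Running sums (mod 255):
  after byte 0 (0x2C): sum1=44, sum2=44
  after byte 1 (0xA4): sum1=208, sum2=252
  after byte 2 (0x50): sum1=33, sum2=30
  after byte 3 (0xC1): sum1=226, sum2=1
  after byte 4 (0xB7): sum1=154, sum2=155
Checksum = sum2·256 + sum1 = 155·256 + 154 = 39834 = 0x9B9A.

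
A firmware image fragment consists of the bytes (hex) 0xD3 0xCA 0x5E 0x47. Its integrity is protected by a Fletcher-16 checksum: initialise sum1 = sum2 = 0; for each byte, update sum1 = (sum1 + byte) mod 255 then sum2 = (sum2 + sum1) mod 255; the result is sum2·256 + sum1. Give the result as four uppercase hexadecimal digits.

B344

Running sums (mod 255):
  after byte 0 (0xD3): sum1=211, sum2=211
  after byte 1 (0xCA): sum1=158, sum2=114
  after byte 2 (0x5E): sum1=252, sum2=111
  after byte 3 (0x47): sum1=68, sum2=179
Checksum = sum2·256 + sum1 = 179·256 + 68 = 45892 = 0xB344.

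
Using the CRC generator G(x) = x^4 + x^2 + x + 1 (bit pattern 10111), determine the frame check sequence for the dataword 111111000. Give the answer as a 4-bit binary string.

Append 4 zeros: 1111110000000. Divide by 10111 (XOR where the leading bit is 1):
  pos 0: 11111 XOR 10111 = 01000
  pos 1: 10001 XOR 10111 = 00110
  pos 3: 11000 XOR 10111 = 01111
  pos 4: 11110 XOR 10111 = 01001
  pos 5: 10010 XOR 10111 = 00101
  pos 7: 10100 XOR 10111 = 00011
Remainder (last 4 bits) = 0110. This is the CRC / FCS.

0110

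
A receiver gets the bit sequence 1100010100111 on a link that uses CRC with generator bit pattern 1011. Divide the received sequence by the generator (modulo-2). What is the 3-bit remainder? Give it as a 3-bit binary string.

000

Modulo-2 division of 1100010100111 by 1011:
  pos 0: 1100 XOR 1011 = 0111
  pos 1: 1110 XOR 1011 = 0101
  pos 2: 1011 XOR 1011 = 0000
  pos 7: 1001 XOR 1011 = 0010
  pos 9: 1011 XOR 1011 = 0000
Remainder = 000 (zero — the frame passes the CRC check).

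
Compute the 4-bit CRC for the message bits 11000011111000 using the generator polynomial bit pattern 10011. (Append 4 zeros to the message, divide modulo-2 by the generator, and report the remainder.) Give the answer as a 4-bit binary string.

1011

Append 4 zeros: 110000111110000000. Divide by 10011 (XOR where the leading bit is 1):
  pos 0: 11000 XOR 10011 = 01011
  pos 1: 10110 XOR 10011 = 00101
  pos 3: 10111 XOR 10011 = 00100
  pos 5: 10011 XOR 10011 = 00000
  pos 10: 10000 XOR 10011 = 00011
  pos 13: 11000 XOR 10011 = 01011
Remainder (last 4 bits) = 1011. This is the CRC / FCS.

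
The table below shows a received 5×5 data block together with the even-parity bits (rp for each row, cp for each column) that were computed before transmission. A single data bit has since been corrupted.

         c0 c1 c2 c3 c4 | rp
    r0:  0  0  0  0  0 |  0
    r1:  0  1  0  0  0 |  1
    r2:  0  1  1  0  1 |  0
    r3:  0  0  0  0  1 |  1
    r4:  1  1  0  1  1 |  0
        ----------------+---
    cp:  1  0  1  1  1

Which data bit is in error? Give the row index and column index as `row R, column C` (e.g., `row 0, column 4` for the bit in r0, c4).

Recompute each row's even parity and compare to rp:
  r0: data parity 0, sent rp 0 → ok
  r1: data parity 1, sent rp 1 → ok
  r2: data parity 1, sent rp 0 → mismatch
  r3: data parity 1, sent rp 1 → ok
  r4: data parity 0, sent rp 0 → ok
Recompute each column's even parity and compare to cp:
  c0: data parity 1, sent cp 1 → ok
  c1: data parity 1, sent cp 0 → mismatch
  c2: data parity 1, sent cp 1 → ok
  c3: data parity 1, sent cp 1 → ok
  c4: data parity 1, sent cp 1 → ok
Exactly one row (r2) and one column (c1) fail → the flipped bit is at their intersection.

row 2, column 1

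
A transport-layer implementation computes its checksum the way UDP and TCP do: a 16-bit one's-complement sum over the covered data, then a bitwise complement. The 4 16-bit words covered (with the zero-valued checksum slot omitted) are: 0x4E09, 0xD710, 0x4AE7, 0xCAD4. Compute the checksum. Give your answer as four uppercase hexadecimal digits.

C529

One's-complement addition (fold any carry out of bit 15 back into bit 0):
  0x4E09 + 0xD710 = 0x12519 → wrap carry → 0x251A
  0x251A + 0x4AE7 = 0x07001
  0x7001 + 0xCAD4 = 0x13AD5 → wrap carry → 0x3AD6
One's-complement sum = 0x3AD6.
Checksum = ~0x3AD6 & 0xFFFF = 0xC529.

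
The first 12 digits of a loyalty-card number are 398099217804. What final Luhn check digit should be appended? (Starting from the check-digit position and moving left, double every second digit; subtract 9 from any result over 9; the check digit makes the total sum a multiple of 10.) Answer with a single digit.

Partial digits right→left: 4 0 8 7 1 2 9 9 0 8 9 3
Double every second digit counting from the check-digit position (so the 1st, 3rd, 5th, ... of the partial from the right).
  doubled (with −9 where >9): 8 7 2 9 0 9 → sum 35
  kept as-is: 0 7 2 9 8 3 → sum 29
Total = 35 + 29 = 64.
Check digit = (10 − (64 mod 10)) mod 10 = 6.

6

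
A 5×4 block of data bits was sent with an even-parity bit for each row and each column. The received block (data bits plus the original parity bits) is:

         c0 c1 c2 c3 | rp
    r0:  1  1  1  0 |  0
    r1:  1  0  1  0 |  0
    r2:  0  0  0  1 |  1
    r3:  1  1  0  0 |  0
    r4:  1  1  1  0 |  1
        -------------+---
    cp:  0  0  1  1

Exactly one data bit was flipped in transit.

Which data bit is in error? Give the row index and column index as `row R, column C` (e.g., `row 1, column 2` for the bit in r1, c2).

Recompute each row's even parity and compare to rp:
  r0: data parity 1, sent rp 0 → mismatch
  r1: data parity 0, sent rp 0 → ok
  r2: data parity 1, sent rp 1 → ok
  r3: data parity 0, sent rp 0 → ok
  r4: data parity 1, sent rp 1 → ok
Recompute each column's even parity and compare to cp:
  c0: data parity 0, sent cp 0 → ok
  c1: data parity 1, sent cp 0 → mismatch
  c2: data parity 1, sent cp 1 → ok
  c3: data parity 1, sent cp 1 → ok
Exactly one row (r0) and one column (c1) fail → the flipped bit is at their intersection.

row 0, column 1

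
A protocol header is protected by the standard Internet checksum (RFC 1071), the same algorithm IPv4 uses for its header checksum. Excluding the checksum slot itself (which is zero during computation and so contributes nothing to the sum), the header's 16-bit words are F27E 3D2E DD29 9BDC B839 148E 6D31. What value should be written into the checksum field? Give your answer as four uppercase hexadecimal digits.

One's-complement addition (fold any carry out of bit 15 back into bit 0):
  0xF27E + 0x3D2E = 0x12FAC → wrap carry → 0x2FAD
  0x2FAD + 0xDD29 = 0x10CD6 → wrap carry → 0x0CD7
  0x0CD7 + 0x9BDC = 0x0A8B3
  0xA8B3 + 0xB839 = 0x160EC → wrap carry → 0x60ED
  0x60ED + 0x148E = 0x0757B
  0x757B + 0x6D31 = 0x0E2AC
One's-complement sum = 0xE2AC.
Checksum = ~0xE2AC & 0xFFFF = 0x1D53.

1D53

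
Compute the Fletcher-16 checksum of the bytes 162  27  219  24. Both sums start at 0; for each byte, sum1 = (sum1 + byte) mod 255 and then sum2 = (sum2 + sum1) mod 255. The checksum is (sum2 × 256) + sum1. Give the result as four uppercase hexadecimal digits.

ABB1

Running sums (mod 255):
  after byte 0 (162): sum1=162, sum2=162
  after byte 1 (27): sum1=189, sum2=96
  after byte 2 (219): sum1=153, sum2=249
  after byte 3 (24): sum1=177, sum2=171
Checksum = sum2·256 + sum1 = 171·256 + 177 = 43953 = 0xABB1.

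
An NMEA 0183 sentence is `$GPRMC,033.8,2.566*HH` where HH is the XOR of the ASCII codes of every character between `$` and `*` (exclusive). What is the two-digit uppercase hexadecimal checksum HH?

44

XOR the ASCII codes of the payload characters:
  'G' = 0x47 → acc = 0x47
  'P' = 0x50 → acc = 0x17
  'R' = 0x52 → acc = 0x45
  'M' = 0x4D → acc = 0x08
  'C' = 0x43 → acc = 0x4B
  ',' = 0x2C → acc = 0x67
  '0' = 0x30 → acc = 0x57
  '3' = 0x33 → acc = 0x64
  '3' = 0x33 → acc = 0x57
  '.' = 0x2E → acc = 0x79
  '8' = 0x38 → acc = 0x41
  ',' = 0x2C → acc = 0x6D
  '2' = 0x32 → acc = 0x5F
  '.' = 0x2E → acc = 0x71
  '5' = 0x35 → acc = 0x44
  '6' = 0x36 → acc = 0x72
  '6' = 0x36 → acc = 0x44
Checksum = 0x44.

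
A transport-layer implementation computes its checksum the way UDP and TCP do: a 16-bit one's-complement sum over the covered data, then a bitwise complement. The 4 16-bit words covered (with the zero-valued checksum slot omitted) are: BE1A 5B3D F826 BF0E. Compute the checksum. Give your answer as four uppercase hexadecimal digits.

One's-complement addition (fold any carry out of bit 15 back into bit 0):
  0xBE1A + 0x5B3D = 0x11957 → wrap carry → 0x1958
  0x1958 + 0xF826 = 0x1117E → wrap carry → 0x117F
  0x117F + 0xBF0E = 0x0D08D
One's-complement sum = 0xD08D.
Checksum = ~0xD08D & 0xFFFF = 0x2F72.

2F72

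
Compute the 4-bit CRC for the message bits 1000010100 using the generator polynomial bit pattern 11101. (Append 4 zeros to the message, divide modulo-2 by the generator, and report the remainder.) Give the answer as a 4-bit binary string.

Append 4 zeros: 10000101000000. Divide by 11101 (XOR where the leading bit is 1):
  pos 0: 10000 XOR 11101 = 01101
  pos 1: 11011 XOR 11101 = 00110
  pos 3: 11001 XOR 11101 = 00100
  pos 5: 10000 XOR 11101 = 01101
  pos 6: 11010 XOR 11101 = 00111
  pos 8: 11100 XOR 11101 = 00001
Remainder (last 4 bits) = 0010. This is the CRC / FCS.

0010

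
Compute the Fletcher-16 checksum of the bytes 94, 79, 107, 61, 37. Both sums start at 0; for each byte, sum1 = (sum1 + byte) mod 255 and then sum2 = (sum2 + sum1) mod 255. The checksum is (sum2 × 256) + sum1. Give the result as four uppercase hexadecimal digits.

Running sums (mod 255):
  after byte 0 (94): sum1=94, sum2=94
  after byte 1 (79): sum1=173, sum2=12
  after byte 2 (107): sum1=25, sum2=37
  after byte 3 (61): sum1=86, sum2=123
  after byte 4 (37): sum1=123, sum2=246
Checksum = sum2·256 + sum1 = 246·256 + 123 = 63099 = 0xF67B.

F67B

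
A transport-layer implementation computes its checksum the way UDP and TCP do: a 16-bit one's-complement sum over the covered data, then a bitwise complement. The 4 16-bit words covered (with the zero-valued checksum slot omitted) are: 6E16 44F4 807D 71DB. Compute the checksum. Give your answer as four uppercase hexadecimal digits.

5A9C

One's-complement addition (fold any carry out of bit 15 back into bit 0):
  0x6E16 + 0x44F4 = 0x0B30A
  0xB30A + 0x807D = 0x13387 → wrap carry → 0x3388
  0x3388 + 0x71DB = 0x0A563
One's-complement sum = 0xA563.
Checksum = ~0xA563 & 0xFFFF = 0x5A9C.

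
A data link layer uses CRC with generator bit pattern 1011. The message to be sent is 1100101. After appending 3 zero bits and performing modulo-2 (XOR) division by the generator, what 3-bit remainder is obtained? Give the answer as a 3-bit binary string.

Append 3 zeros: 1100101000. Divide by 1011 (XOR where the leading bit is 1):
  pos 0: 1100 XOR 1011 = 0111
  pos 1: 1111 XOR 1011 = 0100
  pos 2: 1000 XOR 1011 = 0011
  pos 4: 1110 XOR 1011 = 0101
  pos 5: 1010 XOR 1011 = 0001
Remainder (last 3 bits) = 010. This is the CRC / FCS.

010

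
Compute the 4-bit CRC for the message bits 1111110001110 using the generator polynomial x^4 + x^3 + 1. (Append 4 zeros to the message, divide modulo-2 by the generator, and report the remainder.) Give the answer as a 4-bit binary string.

0100

Append 4 zeros: 11111100011100000. Divide by 11001 (XOR where the leading bit is 1):
  pos 0: 11111 XOR 11001 = 00110
  pos 2: 11010 XOR 11001 = 00011
  pos 5: 11001 XOR 11001 = 00000
  pos 10: 11000 XOR 11001 = 00001
Remainder (last 4 bits) = 0100. This is the CRC / FCS.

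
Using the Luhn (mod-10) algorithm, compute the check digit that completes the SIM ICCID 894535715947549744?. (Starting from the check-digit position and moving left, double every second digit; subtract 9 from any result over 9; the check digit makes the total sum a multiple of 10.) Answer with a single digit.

3

Partial digits right→left: 4 4 7 9 4 5 7 4 9 5 1 7 5 3 5 4 9 8
Double every second digit counting from the check-digit position (so the 1st, 3rd, 5th, ... of the partial from the right).
  doubled (with −9 where >9): 8 5 8 5 9 2 1 1 9 → sum 48
  kept as-is: 4 9 5 4 5 7 3 4 8 → sum 49
Total = 48 + 49 = 97.
Check digit = (10 − (97 mod 10)) mod 10 = 3.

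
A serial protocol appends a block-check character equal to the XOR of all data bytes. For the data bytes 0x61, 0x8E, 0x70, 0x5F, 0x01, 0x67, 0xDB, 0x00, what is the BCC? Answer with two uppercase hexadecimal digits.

7D

XOR the bytes together:
  start with 0x61
  0x61 ⊕ 0x8E = 0xEF
  0xEF ⊕ 0x70 = 0x9F
  0x9F ⊕ 0x5F = 0xC0
  0xC0 ⊕ 0x01 = 0xC1
  0xC1 ⊕ 0x67 = 0xA6
  0xA6 ⊕ 0xDB = 0x7D
  0x7D ⊕ 0x00 = 0x7D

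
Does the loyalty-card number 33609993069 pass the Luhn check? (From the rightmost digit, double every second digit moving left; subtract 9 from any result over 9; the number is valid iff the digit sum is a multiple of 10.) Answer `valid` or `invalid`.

valid

From the right, keep odd positions and double even positions (subtract 9 from any doubled value over 9):
  doubled (positions 2,4,...): 3 6 9 0 6 → sum 24
  kept (positions 1,3,...): 9 0 9 9 6 3 → sum 36
Total = 60.
60 mod 10 = 0, so the number is valid.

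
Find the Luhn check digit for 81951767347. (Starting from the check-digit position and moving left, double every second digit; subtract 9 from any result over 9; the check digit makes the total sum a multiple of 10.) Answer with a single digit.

Partial digits right→left: 7 4 3 7 6 7 1 5 9 1 8
Double every second digit counting from the check-digit position (so the 1st, 3rd, 5th, ... of the partial from the right).
  doubled (with −9 where >9): 5 6 3 2 9 7 → sum 32
  kept as-is: 4 7 7 5 1 → sum 24
Total = 32 + 24 = 56.
Check digit = (10 − (56 mod 10)) mod 10 = 4.

4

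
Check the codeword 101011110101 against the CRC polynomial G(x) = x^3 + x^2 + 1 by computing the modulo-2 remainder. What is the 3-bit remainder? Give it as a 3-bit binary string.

101

Modulo-2 division of 101011110101 by 1101:
  pos 0: 1010 XOR 1101 = 0111
  pos 1: 1111 XOR 1101 = 0010
  pos 3: 1011 XOR 1101 = 0110
  pos 4: 1101 XOR 1101 = 0000
Remainder = 101 (nonzero — an error is detected).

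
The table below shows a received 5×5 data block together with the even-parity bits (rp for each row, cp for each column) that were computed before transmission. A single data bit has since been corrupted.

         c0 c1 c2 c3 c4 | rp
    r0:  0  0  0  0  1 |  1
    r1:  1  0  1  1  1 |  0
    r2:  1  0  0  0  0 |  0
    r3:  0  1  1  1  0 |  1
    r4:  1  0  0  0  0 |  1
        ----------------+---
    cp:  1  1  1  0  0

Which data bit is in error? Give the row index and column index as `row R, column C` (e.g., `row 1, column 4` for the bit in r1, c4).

row 2, column 2

Recompute each row's even parity and compare to rp:
  r0: data parity 1, sent rp 1 → ok
  r1: data parity 0, sent rp 0 → ok
  r2: data parity 1, sent rp 0 → mismatch
  r3: data parity 1, sent rp 1 → ok
  r4: data parity 1, sent rp 1 → ok
Recompute each column's even parity and compare to cp:
  c0: data parity 1, sent cp 1 → ok
  c1: data parity 1, sent cp 1 → ok
  c2: data parity 0, sent cp 1 → mismatch
  c3: data parity 0, sent cp 0 → ok
  c4: data parity 0, sent cp 0 → ok
Exactly one row (r2) and one column (c2) fail → the flipped bit is at their intersection.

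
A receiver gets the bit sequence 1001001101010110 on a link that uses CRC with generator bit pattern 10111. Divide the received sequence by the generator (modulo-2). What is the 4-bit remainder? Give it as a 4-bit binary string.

Modulo-2 division of 1001001101010110 by 10111:
  pos 0: 10010 XOR 10111 = 00101
  pos 2: 10101 XOR 10111 = 00010
  pos 5: 10101 XOR 10111 = 00010
  pos 8: 10010 XOR 10111 = 00101
  pos 10: 10111 XOR 10111 = 00000
Remainder = 0000 (zero — the frame passes the CRC check).

0000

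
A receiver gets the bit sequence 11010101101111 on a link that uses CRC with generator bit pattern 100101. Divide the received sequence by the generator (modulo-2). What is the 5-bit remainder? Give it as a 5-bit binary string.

01110

Modulo-2 division of 11010101101111 by 100101:
  pos 0: 110101 XOR 100101 = 010000
  pos 1: 100000 XOR 100101 = 000101
  pos 4: 101110 XOR 100101 = 001011
  pos 6: 101111 XOR 100101 = 001010
  pos 8: 101011 XOR 100101 = 001110
Remainder = 01110 (nonzero — an error is detected).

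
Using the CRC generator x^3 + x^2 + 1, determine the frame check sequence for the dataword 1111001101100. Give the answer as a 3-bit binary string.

101

Append 3 zeros: 1111001101100000. Divide by 1101 (XOR where the leading bit is 1):
  pos 0: 1111 XOR 1101 = 0010
  pos 2: 1000 XOR 1101 = 0101
  pos 3: 1011 XOR 1101 = 0110
  pos 4: 1101 XOR 1101 = 0000
  pos 9: 1100 XOR 1101 = 0001
  pos 12: 1000 XOR 1101 = 0101
Remainder (last 3 bits) = 101. This is the CRC / FCS.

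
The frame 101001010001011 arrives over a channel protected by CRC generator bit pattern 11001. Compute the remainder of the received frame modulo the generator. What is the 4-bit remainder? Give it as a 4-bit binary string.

Modulo-2 division of 101001010001011 by 11001:
  pos 0: 10100 XOR 11001 = 01101
  pos 1: 11011 XOR 11001 = 00010
  pos 4: 10010 XOR 11001 = 01011
  pos 5: 10110 XOR 11001 = 01111
  pos 6: 11110 XOR 11001 = 00111
  pos 8: 11110 XOR 11001 = 00111
  pos 10: 11111 XOR 11001 = 00110
Remainder = 0110 (nonzero — an error is detected).

0110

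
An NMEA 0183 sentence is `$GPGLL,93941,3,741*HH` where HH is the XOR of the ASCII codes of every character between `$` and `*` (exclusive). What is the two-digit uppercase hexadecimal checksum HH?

4B

XOR the ASCII codes of the payload characters:
  'G' = 0x47 → acc = 0x47
  'P' = 0x50 → acc = 0x17
  'G' = 0x47 → acc = 0x50
  'L' = 0x4C → acc = 0x1C
  'L' = 0x4C → acc = 0x50
  ',' = 0x2C → acc = 0x7C
  '9' = 0x39 → acc = 0x45
  '3' = 0x33 → acc = 0x76
  '9' = 0x39 → acc = 0x4F
  '4' = 0x34 → acc = 0x7B
  '1' = 0x31 → acc = 0x4A
  ',' = 0x2C → acc = 0x66
  '3' = 0x33 → acc = 0x55
  ',' = 0x2C → acc = 0x79
  '7' = 0x37 → acc = 0x4E
  '4' = 0x34 → acc = 0x7A
  '1' = 0x31 → acc = 0x4B
Checksum = 0x4B.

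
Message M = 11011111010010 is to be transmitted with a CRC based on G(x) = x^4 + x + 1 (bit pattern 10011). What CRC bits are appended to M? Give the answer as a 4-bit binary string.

Append 4 zeros: 110111110100100000. Divide by 10011 (XOR where the leading bit is 1):
  pos 0: 11011 XOR 10011 = 01000
  pos 1: 10001 XOR 10011 = 00010
  pos 4: 10110 XOR 10011 = 00101
  pos 6: 10110 XOR 10011 = 00101
  pos 8: 10101 XOR 10011 = 00110
  pos 10: 11000 XOR 10011 = 01011
  pos 11: 10110 XOR 10011 = 00101
  pos 13: 10100 XOR 10011 = 00111
Remainder (last 4 bits) = 0111. This is the CRC / FCS.

0111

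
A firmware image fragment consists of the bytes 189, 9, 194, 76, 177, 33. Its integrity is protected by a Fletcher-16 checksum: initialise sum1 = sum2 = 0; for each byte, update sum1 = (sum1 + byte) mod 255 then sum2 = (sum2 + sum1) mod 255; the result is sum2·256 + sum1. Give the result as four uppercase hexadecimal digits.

14A8

Running sums (mod 255):
  after byte 0 (189): sum1=189, sum2=189
  after byte 1 (9): sum1=198, sum2=132
  after byte 2 (194): sum1=137, sum2=14
  after byte 3 (76): sum1=213, sum2=227
  after byte 4 (177): sum1=135, sum2=107
  after byte 5 (33): sum1=168, sum2=20
Checksum = sum2·256 + sum1 = 20·256 + 168 = 5288 = 0x14A8.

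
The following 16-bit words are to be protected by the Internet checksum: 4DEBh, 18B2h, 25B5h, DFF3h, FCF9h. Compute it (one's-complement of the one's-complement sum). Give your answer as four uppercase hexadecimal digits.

One's-complement addition (fold any carry out of bit 15 back into bit 0):
  0x4DEB + 0x18B2 = 0x0669D
  0x669D + 0x25B5 = 0x08C52
  0x8C52 + 0xDFF3 = 0x16C45 → wrap carry → 0x6C46
  0x6C46 + 0xFCF9 = 0x1693F → wrap carry → 0x6940
One's-complement sum = 0x6940.
Checksum = ~0x6940 & 0xFFFF = 0x96BF.

96BF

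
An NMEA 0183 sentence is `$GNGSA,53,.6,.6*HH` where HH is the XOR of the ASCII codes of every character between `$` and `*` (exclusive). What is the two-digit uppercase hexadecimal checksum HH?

XOR the ASCII codes of the payload characters:
  'G' = 0x47 → acc = 0x47
  'N' = 0x4E → acc = 0x09
  'G' = 0x47 → acc = 0x4E
  'S' = 0x53 → acc = 0x1D
  'A' = 0x41 → acc = 0x5C
  ',' = 0x2C → acc = 0x70
  '5' = 0x35 → acc = 0x45
  '3' = 0x33 → acc = 0x76
  ',' = 0x2C → acc = 0x5A
  '.' = 0x2E → acc = 0x74
  '6' = 0x36 → acc = 0x42
  ',' = 0x2C → acc = 0x6E
  '.' = 0x2E → acc = 0x40
  '6' = 0x36 → acc = 0x76
Checksum = 0x76.

76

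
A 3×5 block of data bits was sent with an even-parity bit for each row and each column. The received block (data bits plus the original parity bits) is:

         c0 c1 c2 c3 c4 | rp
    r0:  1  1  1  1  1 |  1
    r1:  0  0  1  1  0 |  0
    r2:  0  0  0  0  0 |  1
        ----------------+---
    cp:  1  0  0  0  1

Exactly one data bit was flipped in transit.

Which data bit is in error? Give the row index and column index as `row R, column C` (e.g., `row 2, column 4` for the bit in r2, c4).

Recompute each row's even parity and compare to rp:
  r0: data parity 1, sent rp 1 → ok
  r1: data parity 0, sent rp 0 → ok
  r2: data parity 0, sent rp 1 → mismatch
Recompute each column's even parity and compare to cp:
  c0: data parity 1, sent cp 1 → ok
  c1: data parity 1, sent cp 0 → mismatch
  c2: data parity 0, sent cp 0 → ok
  c3: data parity 0, sent cp 0 → ok
  c4: data parity 1, sent cp 1 → ok
Exactly one row (r2) and one column (c1) fail → the flipped bit is at their intersection.

row 2, column 1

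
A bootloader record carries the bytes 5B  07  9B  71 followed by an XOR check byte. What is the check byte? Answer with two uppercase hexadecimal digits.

XOR the bytes together:
  start with 0x5B
  0x5B ⊕ 0x07 = 0x5C
  0x5C ⊕ 0x9B = 0xC7
  0xC7 ⊕ 0x71 = 0xB6

B6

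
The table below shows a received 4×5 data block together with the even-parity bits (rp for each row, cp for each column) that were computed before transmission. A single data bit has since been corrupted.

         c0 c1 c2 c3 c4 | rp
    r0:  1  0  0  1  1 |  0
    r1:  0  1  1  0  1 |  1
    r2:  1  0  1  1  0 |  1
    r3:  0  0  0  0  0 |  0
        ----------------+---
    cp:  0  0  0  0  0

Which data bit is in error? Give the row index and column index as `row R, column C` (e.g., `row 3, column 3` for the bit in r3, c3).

Recompute each row's even parity and compare to rp:
  r0: data parity 1, sent rp 0 → mismatch
  r1: data parity 1, sent rp 1 → ok
  r2: data parity 1, sent rp 1 → ok
  r3: data parity 0, sent rp 0 → ok
Recompute each column's even parity and compare to cp:
  c0: data parity 0, sent cp 0 → ok
  c1: data parity 1, sent cp 0 → mismatch
  c2: data parity 0, sent cp 0 → ok
  c3: data parity 0, sent cp 0 → ok
  c4: data parity 0, sent cp 0 → ok
Exactly one row (r0) and one column (c1) fail → the flipped bit is at their intersection.

row 0, column 1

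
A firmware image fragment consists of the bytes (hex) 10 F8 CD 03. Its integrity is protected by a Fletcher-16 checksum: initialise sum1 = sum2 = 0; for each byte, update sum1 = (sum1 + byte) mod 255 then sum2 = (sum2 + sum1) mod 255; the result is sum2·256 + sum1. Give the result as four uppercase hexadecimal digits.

C9D9

Running sums (mod 255):
  after byte 0 (10): sum1=16, sum2=16
  after byte 1 (F8): sum1=9, sum2=25
  after byte 2 (CD): sum1=214, sum2=239
  after byte 3 (03): sum1=217, sum2=201
Checksum = sum2·256 + sum1 = 201·256 + 217 = 51673 = 0xC9D9.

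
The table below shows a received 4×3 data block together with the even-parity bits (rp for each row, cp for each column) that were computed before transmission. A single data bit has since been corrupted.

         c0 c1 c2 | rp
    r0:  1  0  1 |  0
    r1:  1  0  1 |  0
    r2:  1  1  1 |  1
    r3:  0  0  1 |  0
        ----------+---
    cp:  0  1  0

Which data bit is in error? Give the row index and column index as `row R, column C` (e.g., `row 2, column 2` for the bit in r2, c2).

row 3, column 0

Recompute each row's even parity and compare to rp:
  r0: data parity 0, sent rp 0 → ok
  r1: data parity 0, sent rp 0 → ok
  r2: data parity 1, sent rp 1 → ok
  r3: data parity 1, sent rp 0 → mismatch
Recompute each column's even parity and compare to cp:
  c0: data parity 1, sent cp 0 → mismatch
  c1: data parity 1, sent cp 1 → ok
  c2: data parity 0, sent cp 0 → ok
Exactly one row (r3) and one column (c0) fail → the flipped bit is at their intersection.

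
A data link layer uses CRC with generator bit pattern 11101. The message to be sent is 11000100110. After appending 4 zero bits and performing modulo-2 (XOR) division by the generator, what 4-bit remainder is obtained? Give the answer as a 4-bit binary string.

Append 4 zeros: 110001001100000. Divide by 11101 (XOR where the leading bit is 1):
  pos 0: 11000 XOR 11101 = 00101
  pos 2: 10110 XOR 11101 = 01011
  pos 3: 10110 XOR 11101 = 01011
  pos 4: 10111 XOR 11101 = 01010
  pos 5: 10101 XOR 11101 = 01000
  pos 6: 10000 XOR 11101 = 01101
  pos 7: 11010 XOR 11101 = 00111
  pos 9: 11100 XOR 11101 = 00001
Remainder (last 4 bits) = 0010. This is the CRC / FCS.

0010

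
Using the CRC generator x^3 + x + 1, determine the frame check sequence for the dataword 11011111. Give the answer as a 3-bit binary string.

Append 3 zeros: 11011111000. Divide by 1011 (XOR where the leading bit is 1):
  pos 0: 1101 XOR 1011 = 0110
  pos 1: 1101 XOR 1011 = 0110
  pos 2: 1101 XOR 1011 = 0110
  pos 3: 1101 XOR 1011 = 0110
  pos 4: 1101 XOR 1011 = 0110
  pos 5: 1100 XOR 1011 = 0111
  pos 6: 1110 XOR 1011 = 0101
  pos 7: 1010 XOR 1011 = 0001
Remainder (last 3 bits) = 001. This is the CRC / FCS.

001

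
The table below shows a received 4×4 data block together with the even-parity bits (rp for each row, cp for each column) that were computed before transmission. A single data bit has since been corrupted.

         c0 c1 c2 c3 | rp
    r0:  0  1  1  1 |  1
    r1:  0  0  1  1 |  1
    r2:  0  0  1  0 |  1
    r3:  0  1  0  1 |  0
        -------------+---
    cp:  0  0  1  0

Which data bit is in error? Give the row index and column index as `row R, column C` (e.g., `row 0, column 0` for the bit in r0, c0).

row 1, column 3

Recompute each row's even parity and compare to rp:
  r0: data parity 1, sent rp 1 → ok
  r1: data parity 0, sent rp 1 → mismatch
  r2: data parity 1, sent rp 1 → ok
  r3: data parity 0, sent rp 0 → ok
Recompute each column's even parity and compare to cp:
  c0: data parity 0, sent cp 0 → ok
  c1: data parity 0, sent cp 0 → ok
  c2: data parity 1, sent cp 1 → ok
  c3: data parity 1, sent cp 0 → mismatch
Exactly one row (r1) and one column (c3) fail → the flipped bit is at their intersection.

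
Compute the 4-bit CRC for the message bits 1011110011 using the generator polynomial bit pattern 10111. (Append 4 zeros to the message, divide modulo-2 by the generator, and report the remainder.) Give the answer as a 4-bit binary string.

Append 4 zeros: 10111100110000. Divide by 10111 (XOR where the leading bit is 1):
  pos 0: 10111 XOR 10111 = 00000
  pos 5: 10011 XOR 10111 = 00100
  pos 7: 10000 XOR 10111 = 00111
  pos 9: 11100 XOR 10111 = 01011
Remainder (last 4 bits) = 1011. This is the CRC / FCS.

1011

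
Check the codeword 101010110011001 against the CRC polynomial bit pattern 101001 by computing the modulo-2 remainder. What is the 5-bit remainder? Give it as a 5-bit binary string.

Modulo-2 division of 101010110011001 by 101001:
  pos 0: 101010 XOR 101001 = 000011
  pos 4: 111100 XOR 101001 = 010101
  pos 5: 101011 XOR 101001 = 000010
  pos 9: 101001 XOR 101001 = 000000
Remainder = 00000 (zero — the frame passes the CRC check).

00000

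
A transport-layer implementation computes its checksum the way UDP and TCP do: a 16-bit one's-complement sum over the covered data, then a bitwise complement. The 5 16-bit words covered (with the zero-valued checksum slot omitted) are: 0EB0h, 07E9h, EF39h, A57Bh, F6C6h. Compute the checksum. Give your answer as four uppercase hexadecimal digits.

5DEA

One's-complement addition (fold any carry out of bit 15 back into bit 0):
  0x0EB0 + 0x07E9 = 0x01699
  0x1699 + 0xEF39 = 0x105D2 → wrap carry → 0x05D3
  0x05D3 + 0xA57B = 0x0AB4E
  0xAB4E + 0xF6C6 = 0x1A214 → wrap carry → 0xA215
One's-complement sum = 0xA215.
Checksum = ~0xA215 & 0xFFFF = 0x5DEA.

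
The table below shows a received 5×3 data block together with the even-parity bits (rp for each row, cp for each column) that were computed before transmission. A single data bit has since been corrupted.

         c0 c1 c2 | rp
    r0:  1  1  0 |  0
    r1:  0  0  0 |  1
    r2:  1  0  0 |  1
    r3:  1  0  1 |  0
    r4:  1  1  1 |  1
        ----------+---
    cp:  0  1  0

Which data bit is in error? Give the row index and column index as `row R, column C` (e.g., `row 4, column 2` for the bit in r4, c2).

row 1, column 1

Recompute each row's even parity and compare to rp:
  r0: data parity 0, sent rp 0 → ok
  r1: data parity 0, sent rp 1 → mismatch
  r2: data parity 1, sent rp 1 → ok
  r3: data parity 0, sent rp 0 → ok
  r4: data parity 1, sent rp 1 → ok
Recompute each column's even parity and compare to cp:
  c0: data parity 0, sent cp 0 → ok
  c1: data parity 0, sent cp 1 → mismatch
  c2: data parity 0, sent cp 0 → ok
Exactly one row (r1) and one column (c1) fail → the flipped bit is at their intersection.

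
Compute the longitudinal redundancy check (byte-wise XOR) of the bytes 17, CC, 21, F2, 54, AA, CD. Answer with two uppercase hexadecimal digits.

XOR the bytes together:
  start with 0x17
  0x17 ⊕ 0xCC = 0xDB
  0xDB ⊕ 0x21 = 0xFA
  0xFA ⊕ 0xF2 = 0x08
  0x08 ⊕ 0x54 = 0x5C
  0x5C ⊕ 0xAA = 0xF6
  0xF6 ⊕ 0xCD = 0x3B

3B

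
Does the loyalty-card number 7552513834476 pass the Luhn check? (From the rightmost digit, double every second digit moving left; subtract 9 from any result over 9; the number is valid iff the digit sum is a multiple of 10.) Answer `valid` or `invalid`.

valid

From the right, keep odd positions and double even positions (subtract 9 from any doubled value over 9):
  doubled (positions 2,4,...): 5 8 7 2 4 1 → sum 27
  kept (positions 1,3,...): 6 4 3 3 5 5 7 → sum 33
Total = 60.
60 mod 10 = 0, so the number is valid.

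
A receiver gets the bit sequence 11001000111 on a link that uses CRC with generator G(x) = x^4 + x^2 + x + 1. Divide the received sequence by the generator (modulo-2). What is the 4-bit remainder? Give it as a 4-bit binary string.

Modulo-2 division of 11001000111 by 10111:
  pos 0: 11001 XOR 10111 = 01110
  pos 1: 11100 XOR 10111 = 01011
  pos 2: 10110 XOR 10111 = 00001
  pos 6: 10111 XOR 10111 = 00000
Remainder = 0000 (zero — the frame passes the CRC check).

0000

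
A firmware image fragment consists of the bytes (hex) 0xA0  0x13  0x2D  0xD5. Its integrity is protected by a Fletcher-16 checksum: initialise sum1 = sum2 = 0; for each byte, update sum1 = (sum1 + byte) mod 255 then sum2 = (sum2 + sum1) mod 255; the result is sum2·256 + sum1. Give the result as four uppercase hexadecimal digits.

Running sums (mod 255):
  after byte 0 (0xA0): sum1=160, sum2=160
  after byte 1 (0x13): sum1=179, sum2=84
  after byte 2 (0x2D): sum1=224, sum2=53
  after byte 3 (0xD5): sum1=182, sum2=235
Checksum = sum2·256 + sum1 = 235·256 + 182 = 60342 = 0xEBB6.

EBB6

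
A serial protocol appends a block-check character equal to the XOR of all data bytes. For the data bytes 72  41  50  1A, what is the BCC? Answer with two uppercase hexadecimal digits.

79

XOR the bytes together:
  start with 0x72
  0x72 ⊕ 0x41 = 0x33
  0x33 ⊕ 0x50 = 0x63
  0x63 ⊕ 0x1A = 0x79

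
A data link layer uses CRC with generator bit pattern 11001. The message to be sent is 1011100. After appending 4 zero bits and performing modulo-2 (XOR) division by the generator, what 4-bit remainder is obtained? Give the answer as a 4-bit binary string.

Append 4 zeros: 10111000000. Divide by 11001 (XOR where the leading bit is 1):
  pos 0: 10111 XOR 11001 = 01110
  pos 1: 11100 XOR 11001 = 00101
  pos 3: 10100 XOR 11001 = 01101
  pos 4: 11010 XOR 11001 = 00011
Remainder (last 4 bits) = 1100. This is the CRC / FCS.

1100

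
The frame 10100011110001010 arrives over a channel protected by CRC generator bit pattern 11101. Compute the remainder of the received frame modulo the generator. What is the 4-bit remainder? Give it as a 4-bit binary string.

Modulo-2 division of 10100011110001010 by 11101:
  pos 0: 10100 XOR 11101 = 01001
  pos 1: 10010 XOR 11101 = 01111
  pos 2: 11111 XOR 11101 = 00010
  pos 5: 10111 XOR 11101 = 01010
  pos 6: 10100 XOR 11101 = 01001
  pos 7: 10010 XOR 11101 = 01111
  pos 8: 11110 XOR 11101 = 00011
  pos 11: 11101 XOR 11101 = 00000
Remainder = 0000 (zero — the frame passes the CRC check).

0000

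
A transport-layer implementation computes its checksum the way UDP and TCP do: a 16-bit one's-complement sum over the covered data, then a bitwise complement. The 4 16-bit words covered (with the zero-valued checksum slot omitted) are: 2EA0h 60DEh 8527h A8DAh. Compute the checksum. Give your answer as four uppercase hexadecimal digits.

427F

One's-complement addition (fold any carry out of bit 15 back into bit 0):
  0x2EA0 + 0x60DE = 0x08F7E
  0x8F7E + 0x8527 = 0x114A5 → wrap carry → 0x14A6
  0x14A6 + 0xA8DA = 0x0BD80
One's-complement sum = 0xBD80.
Checksum = ~0xBD80 & 0xFFFF = 0x427F.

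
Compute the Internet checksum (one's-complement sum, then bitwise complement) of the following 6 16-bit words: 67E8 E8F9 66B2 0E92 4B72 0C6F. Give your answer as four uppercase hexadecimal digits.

One's-complement addition (fold any carry out of bit 15 back into bit 0):
  0x67E8 + 0xE8F9 = 0x150E1 → wrap carry → 0x50E2
  0x50E2 + 0x66B2 = 0x0B794
  0xB794 + 0x0E92 = 0x0C626
  0xC626 + 0x4B72 = 0x11198 → wrap carry → 0x1199
  0x1199 + 0x0C6F = 0x01E08
One's-complement sum = 0x1E08.
Checksum = ~0x1E08 & 0xFFFF = 0xE1F7.

E1F7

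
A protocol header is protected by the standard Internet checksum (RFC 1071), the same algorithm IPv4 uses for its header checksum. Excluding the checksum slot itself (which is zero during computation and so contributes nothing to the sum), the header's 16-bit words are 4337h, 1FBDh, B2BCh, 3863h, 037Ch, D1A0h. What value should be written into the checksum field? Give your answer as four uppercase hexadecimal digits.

DCCE

One's-complement addition (fold any carry out of bit 15 back into bit 0):
  0x4337 + 0x1FBD = 0x062F4
  0x62F4 + 0xB2BC = 0x115B0 → wrap carry → 0x15B1
  0x15B1 + 0x3863 = 0x04E14
  0x4E14 + 0x037C = 0x05190
  0x5190 + 0xD1A0 = 0x12330 → wrap carry → 0x2331
One's-complement sum = 0x2331.
Checksum = ~0x2331 & 0xFFFF = 0xDCCE.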